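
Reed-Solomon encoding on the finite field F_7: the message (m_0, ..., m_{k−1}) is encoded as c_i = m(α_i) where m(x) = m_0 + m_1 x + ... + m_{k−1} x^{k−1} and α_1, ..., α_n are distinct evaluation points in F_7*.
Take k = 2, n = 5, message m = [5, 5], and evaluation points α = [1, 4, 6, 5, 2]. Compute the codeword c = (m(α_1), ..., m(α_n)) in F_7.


c = [3, 4, 0, 2, 1]

Message polynomial: m(x) = 5 + 5·x (mod 7).
For each evaluation point α_i, compute m(α_i) mod 7:
  α_1 = 1: Horner steps 5 → 3, so m(1) = 3.
  α_2 = 4: Horner steps 5 → 4, so m(4) = 4.
  α_3 = 6: Horner steps 5 → 0, so m(6) = 0.
  α_4 = 5: Horner steps 5 → 2, so m(5) = 2.
  α_5 = 2: Horner steps 5 → 1, so m(2) = 1.
Codeword c = [3, 4, 0, 2, 1] ∈ F_7^5.


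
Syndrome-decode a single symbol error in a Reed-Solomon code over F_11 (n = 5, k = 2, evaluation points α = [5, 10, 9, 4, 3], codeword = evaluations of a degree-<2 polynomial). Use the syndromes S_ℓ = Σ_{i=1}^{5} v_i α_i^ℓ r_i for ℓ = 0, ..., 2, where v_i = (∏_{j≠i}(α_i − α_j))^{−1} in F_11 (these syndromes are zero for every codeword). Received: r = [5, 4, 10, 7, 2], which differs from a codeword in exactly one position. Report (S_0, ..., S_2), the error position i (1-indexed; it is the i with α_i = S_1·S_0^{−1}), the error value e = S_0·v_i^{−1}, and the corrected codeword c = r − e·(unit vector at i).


S = (10, 6, 8), error at position 1, error magnitude e = 4, c = [1, 4, 10, 7, 2].

Step 1: column multipliers v_i = (∏_{j≠i}(α_i − α_j))^{−1} mod 11.
  i = 1 (α = 5): (5−10)(5−9)(5−4)(5−3) = (−5)·(−4)·1·2 = 40 ≡ 7, so v_1 = 7^{−1} = 8 (mod 11).
  i = 2 (α = 10): (10−5)(10−9)(10−4)(10−3) = 5·1·6·7 = 210 ≡ 1, so v_2 = 1^{−1} = 1 (mod 11).
  i = 3 (α = 9): (9−5)(9−10)(9−4)(9−3) = 4·(−1)·5·6 = −120 ≡ 1, so v_3 = 1^{−1} = 1 (mod 11).
  i = 4 (α = 4): (4−5)(4−10)(4−9)(4−3) = (−1)·(−6)·(−5)·1 = −30 ≡ 3, so v_4 = 3^{−1} = 4 (mod 11).
  i = 5 (α = 3): (3−5)(3−10)(3−9)(3−4) = (−2)·(−7)·(−6)·(−1) = 84 ≡ 7, so v_5 = 7^{−1} = 8 (mod 11).
  v = [8, 1, 1, 4, 8].
Step 2: syndromes of r = [5, 4, 10, 7, 2] (all sums mod 11).
  S_0 = Σ v_i r_i = 8·5 + 1·4 + 1·10 + 4·7 + 8·2 = 98 ≡ 10.
  S_1 = Σ v_i α_i r_i = 8·5·5 + 1·10·4 + 1·9·10 + 4·4·7 + 8·3·2 = 490 ≡ 6.
  α_i^2 mod 11 = [3, 1, 4, 5, 9].
  S_2 = Σ v_i α_i^2 r_i = 8·3·5 + 1·1·4 + 1·4·10 + 4·5·7 + 8·9·2 = 448 ≡ 8.
  S = (10, 6, 8) ≠ 0, so r is not a codeword (an error is present).
Step 3: locate the error. For a single error e at position i, S_ℓ = v_i·e·α_i^ℓ, so α_err = S_1/S_0.
  S_0^{−1} = 10^{−1} = 10 (mod 11), so α_err = 6·10 = 60 ≡ 5 = α_1. Error position i = 1.
  Consistency check: S_2/S_1 = 8·2 = 16 ≡ 5 = α_err ✓ (single-error assumption holds).
Step 4: error magnitude e = S_0/v_1 = S_0·∏_{j≠1}(α_1 − α_j) = 10·7 = 70 ≡ 4 (mod 11).
Step 5: correct position 1: c_1 = r_1 − e = 5 − 4 ≡ 1 (mod 11). Hence c = [1, 4, 10, 7, 2].
  Check: interpolating c through the α_i gives m(x) = 9 + 5·x (degree < 2) with m(α_i) = c_i for every i, so c is indeed a codeword.


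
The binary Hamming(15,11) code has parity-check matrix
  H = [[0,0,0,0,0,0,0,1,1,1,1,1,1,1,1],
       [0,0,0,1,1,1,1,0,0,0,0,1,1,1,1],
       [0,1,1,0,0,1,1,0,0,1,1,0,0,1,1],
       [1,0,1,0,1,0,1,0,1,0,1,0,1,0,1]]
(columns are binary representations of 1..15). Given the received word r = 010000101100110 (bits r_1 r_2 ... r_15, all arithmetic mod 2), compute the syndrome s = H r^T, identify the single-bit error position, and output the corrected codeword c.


s = (0, 1, 0, 1)^T, error position = 5, corrected codeword c = 010010101100110

Compute s = H r^T mod 2 one row at a time:
  s_1 = 0 + 1 + 1 + 0 + 0 + 1 + 1 + 0 = 4 ≡ 0 (mod 2).
  s_2 = 0 + 0 + 0 + 1 + 0 + 1 + 1 + 0 = 3 ≡ 1 (mod 2).
  s_3 = 1 + 0 + 0 + 1 + 1 + 0 + 1 + 0 = 4 ≡ 0 (mod 2).
  s_4 = 0 + 0 + 0 + 1 + 1 + 0 + 1 + 0 = 3 ≡ 1 (mod 2).
s = (0, 1, 0, 1)^T — this equals column 5 of H (binary 0101), so error is at position 5.
Correct: flip bit 5 of r = 010000101100110 to get c = 010010101100110.


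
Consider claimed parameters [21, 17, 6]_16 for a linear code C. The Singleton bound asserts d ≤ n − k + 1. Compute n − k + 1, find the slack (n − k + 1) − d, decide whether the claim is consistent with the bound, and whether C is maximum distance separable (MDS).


Singleton RHS = n − k + 1 = 5, slack = -1, bound violated (no such code; not MDS).

Singleton bound: d ≤ n − k + 1.
Here n = 21, k = 17, so n − k + 1 = 5.
Given d = 6, check d ≤ 5: NO.
Slack = (n − k + 1) − d = -1.
The slack is negative: d = 6 exceeds n − k + 1 = 5 by 1, so the Singleton bound is violated and no linear [21, 17, 6]_16 code can exist. In particular it is not MDS (MDS requires d = n − k + 1 exactly).
Description: the claimed parameters are [21, 17, 6]_16; such a code would be impossible (violates the Singleton bound).


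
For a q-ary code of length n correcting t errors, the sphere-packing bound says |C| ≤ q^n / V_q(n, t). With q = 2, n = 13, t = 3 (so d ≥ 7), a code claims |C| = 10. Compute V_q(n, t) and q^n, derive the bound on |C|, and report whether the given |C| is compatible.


V_q(n, t) = 378, q^n = 8192, Hamming bound = 21, |C| = 10 ≤ bound (satisfied).

Step 1: Compute V_q(n, t) = Σ_{j=0}^3 C(n, j) (q−1)^j.
  j = 0: C(13,0)·(1)^0 = 1·1 = 1.
  j = 1: C(13,1)·(1)^1 = 13·1 = 13.
  j = 2: C(13,2)·(1)^2 = 78·1 = 78.
  j = 3: C(13,3)·(1)^3 = 286·1 = 286.
  V_q(n, t) = 1 + 13 + 78 + 286 = 378.
Step 2: q^n = 2^13 = 8192.
Step 3: Hamming bound ⌊q^n / V_q(n,t)⌋ = ⌊8192/378⌋ = 21.
Step 4: Compare |C| = 10 to 21: satisfied.
The claimed |C| lies below the Hamming bound.


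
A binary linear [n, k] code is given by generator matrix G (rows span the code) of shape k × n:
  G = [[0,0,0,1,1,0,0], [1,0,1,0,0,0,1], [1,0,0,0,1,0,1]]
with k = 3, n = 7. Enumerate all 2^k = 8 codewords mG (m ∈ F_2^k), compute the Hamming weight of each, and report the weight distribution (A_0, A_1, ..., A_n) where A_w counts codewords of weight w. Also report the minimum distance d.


Weight distribution: A_0 = 1, A_2 = 3, A_3 = 3, A_5 = 1. Minimum distance d = 2.

Enumerate all 2^3 = 8 messages m ∈ F_2^3.
For each, compute codeword c = mG in F_2^7, then tally its weight.
  m = 000 → c = 0000000, weight = 0.
  m = 100 → c = 0001100, weight = 2.
  m = 010 → c = 1010001, weight = 3.
  m = 110 → c = 1011101, weight = 5.
  m = 001 → c = 1000101, weight = 3.
  m = 101 → c = 1001001, weight = 3.
  m = 011 → c = 0010100, weight = 2.
  m = 111 → c = 0011000, weight = 2.
Tally weights:
  weight 0: 1 codewords.
  weight 2: 3 codewords.
  weight 3: 3 codewords.
  weight 5: 1 codewords.
Minimum distance d = smallest w > 0 with A_w > 0 = 2.
Sanity: Σ A_w = 8 = 2^3 = 8 ✓.


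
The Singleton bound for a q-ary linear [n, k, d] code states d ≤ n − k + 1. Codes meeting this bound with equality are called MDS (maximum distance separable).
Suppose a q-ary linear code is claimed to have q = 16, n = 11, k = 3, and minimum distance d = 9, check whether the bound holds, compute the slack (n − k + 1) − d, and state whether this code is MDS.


Singleton RHS = n − k + 1 = 9, slack = 0, bound satisfied, MDS.

Singleton bound: d ≤ n − k + 1.
Here n = 11, k = 3, so n − k + 1 = 9.
Given d = 9, check d ≤ 9: YES.
Slack = (n − k + 1) − d = 0.
The code is MDS (slack = 0).
Description: the claimed parameters are [11, 3, 9]_16; such a code would be MDS (meets Singleton bound).


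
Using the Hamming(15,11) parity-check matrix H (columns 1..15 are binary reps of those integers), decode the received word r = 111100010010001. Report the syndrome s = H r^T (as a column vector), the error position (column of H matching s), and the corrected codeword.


s = (1, 0, 0, 0)^T, error position = 8, corrected codeword c = 111100000010001

Compute s = H r^T mod 2 one row at a time:
  s_1 = 1 + 0 + 0 + 1 + 0 + 0 + 0 + 1 = 3 ≡ 1 (mod 2).
  s_2 = 1 + 0 + 0 + 0 + 0 + 0 + 0 + 1 = 2 ≡ 0 (mod 2).
  s_3 = 1 + 1 + 0 + 0 + 0 + 1 + 0 + 1 = 4 ≡ 0 (mod 2).
  s_4 = 1 + 1 + 0 + 0 + 0 + 1 + 0 + 1 = 4 ≡ 0 (mod 2).
s = (1, 0, 0, 0)^T — this equals column 8 of H (binary 1000), so error is at position 8.
Correct: flip bit 8 of r = 111100010010001 to get c = 111100000010001.


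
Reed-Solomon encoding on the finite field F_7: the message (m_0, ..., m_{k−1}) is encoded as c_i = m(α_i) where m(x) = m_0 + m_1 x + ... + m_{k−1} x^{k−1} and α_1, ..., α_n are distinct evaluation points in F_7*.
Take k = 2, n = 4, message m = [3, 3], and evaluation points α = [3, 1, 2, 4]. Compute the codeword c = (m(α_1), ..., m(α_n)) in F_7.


c = [5, 6, 2, 1]

Message polynomial: m(x) = 3 + 3·x (mod 7).
For each evaluation point α_i, compute m(α_i) mod 7:
  α_1 = 3: Horner steps 3 → 5, so m(3) = 5.
  α_2 = 1: Horner steps 3 → 6, so m(1) = 6.
  α_3 = 2: Horner steps 3 → 2, so m(2) = 2.
  α_4 = 4: Horner steps 3 → 1, so m(4) = 1.
Codeword c = [5, 6, 2, 1] ∈ F_7^4.


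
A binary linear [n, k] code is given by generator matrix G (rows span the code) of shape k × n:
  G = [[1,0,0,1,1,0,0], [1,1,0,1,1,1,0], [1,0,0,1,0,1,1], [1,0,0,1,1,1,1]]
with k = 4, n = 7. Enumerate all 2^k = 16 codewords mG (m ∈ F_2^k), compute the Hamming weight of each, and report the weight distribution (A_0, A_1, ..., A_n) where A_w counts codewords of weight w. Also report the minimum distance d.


Weight distribution: A_0 = 1, A_1 = 1, A_2 = 4, A_3 = 4, A_4 = 3, A_5 = 3. Minimum distance d = 1.

Enumerate all 2^4 = 16 messages m ∈ F_2^4.
For each, compute codeword c = mG in F_2^7, then tally its weight.
  m = 0000 → c = 0000000, weight = 0.
  m = 1000 → c = 1001100, weight = 3.
  m = 0100 → c = 1101110, weight = 5.
  m = 1100 → c = 0100010, weight = 2.
  m = 0010 → c = 1001011, weight = 4.
  m = 1010 → c = 0000111, weight = 3.
  m = 0110 → c = 0100101, weight = 3.
  m = 1110 → c = 1101001, weight = 4.
  m = 0001 → c = 1001111, weight = 5.
  m = 1001 → c = 0000011, weight = 2.
  m = 0101 → c = 0100001, weight = 2.
  m = 1101 → c = 1101101, weight = 5.
  m = 0011 → c = 0000100, weight = 1.
  m = 1011 → c = 1001000, weight = 2.
  m = 0111 → c = 1101010, weight = 4.
  m = 1111 → c = 0100110, weight = 3.
Tally weights:
  weight 0: 1 codewords.
  weight 1: 1 codewords.
  weight 2: 4 codewords.
  weight 3: 4 codewords.
  weight 4: 3 codewords.
  weight 5: 3 codewords.
Minimum distance d = smallest w > 0 with A_w > 0 = 1.
Sanity: Σ A_w = 16 = 2^4 = 16 ✓.


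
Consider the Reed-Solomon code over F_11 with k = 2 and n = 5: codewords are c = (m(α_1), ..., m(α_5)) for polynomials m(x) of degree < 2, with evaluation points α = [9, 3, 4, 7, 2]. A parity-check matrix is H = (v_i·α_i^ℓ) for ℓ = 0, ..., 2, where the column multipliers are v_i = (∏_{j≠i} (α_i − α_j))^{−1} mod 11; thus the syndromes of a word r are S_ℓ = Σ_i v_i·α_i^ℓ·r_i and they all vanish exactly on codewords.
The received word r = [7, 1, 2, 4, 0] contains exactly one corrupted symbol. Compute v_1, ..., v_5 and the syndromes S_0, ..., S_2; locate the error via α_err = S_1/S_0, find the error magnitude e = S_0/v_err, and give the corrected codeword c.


S = (10, 4, 6), error at position 4, error magnitude e = 10, c = [7, 1, 2, 5, 0].

Step 1: column multipliers v_i = (∏_{j≠i}(α_i − α_j))^{−1} mod 11.
  i = 1 (α = 9): (9−3)(9−4)(9−7)(9−2) = 6·5·2·7 = 420 ≡ 2, so v_1 = 2^{−1} = 6 (mod 11).
  i = 2 (α = 3): (3−9)(3−4)(3−7)(3−2) = (−6)·(−1)·(−4)·1 = −24 ≡ 9, so v_2 = 9^{−1} = 5 (mod 11).
  i = 3 (α = 4): (4−9)(4−3)(4−7)(4−2) = (−5)·1·(−3)·2 = 30 ≡ 8, so v_3 = 8^{−1} = 7 (mod 11).
  i = 4 (α = 7): (7−9)(7−3)(7−4)(7−2) = (−2)·4·3·5 = −120 ≡ 1, so v_4 = 1^{−1} = 1 (mod 11).
  i = 5 (α = 2): (2−9)(2−3)(2−4)(2−7) = (−7)·(−1)·(−2)·(−5) = 70 ≡ 4, so v_5 = 4^{−1} = 3 (mod 11).
  v = [6, 5, 7, 1, 3].
Step 2: syndromes of r = [7, 1, 2, 4, 0] (all sums mod 11).
  S_0 = Σ v_i r_i = 6·7 + 5·1 + 7·2 + 1·4 + 3·0 = 65 ≡ 10.
  S_1 = Σ v_i α_i r_i = 6·9·7 + 5·3·1 + 7·4·2 + 1·7·4 + 3·2·0 = 477 ≡ 4.
  α_i^2 mod 11 = [4, 9, 5, 5, 4].
  S_2 = Σ v_i α_i^2 r_i = 6·4·7 + 5·9·1 + 7·5·2 + 1·5·4 + 3·4·0 = 303 ≡ 6.
  S = (10, 4, 6) ≠ 0, so r is not a codeword (an error is present).
Step 3: locate the error. For a single error e at position i, S_ℓ = v_i·e·α_i^ℓ, so α_err = S_1/S_0.
  S_0^{−1} = 10^{−1} = 10 (mod 11), so α_err = 4·10 = 40 ≡ 7 = α_4. Error position i = 4.
  Consistency check: S_2/S_1 = 6·3 = 18 ≡ 7 = α_err ✓ (single-error assumption holds).
Step 4: error magnitude e = S_0/v_4 = S_0·∏_{j≠4}(α_4 − α_j) = 10·1 = 10 ≡ 10 (mod 11).
Step 5: correct position 4: c_4 = r_4 − e = 4 − 10 ≡ 5 (mod 11). Hence c = [7, 1, 2, 5, 0].
  Check: interpolating c through the α_i gives m(x) = 9 + 1·x (degree < 2) with m(α_i) = c_i for every i, so c is indeed a codeword.


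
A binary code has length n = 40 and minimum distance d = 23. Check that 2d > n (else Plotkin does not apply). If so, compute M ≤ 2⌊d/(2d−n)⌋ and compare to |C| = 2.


Plotkin bound M ≤ 6; given |C| = 2 ≤ bound (satisfied).

Check applicability: 2d = 46, n = 40.
2d − n = 6 > 0, so Plotkin applies.
Compute d/(2d−n) = 23/6 ≈ 3.8333.
⌊d/(2d−n)⌋ = 3.
Plotkin bound: M ≤ 2·3 = 6.
Given |C| = 2, check: satisfied.
This |C| is below the Plotkin bound.


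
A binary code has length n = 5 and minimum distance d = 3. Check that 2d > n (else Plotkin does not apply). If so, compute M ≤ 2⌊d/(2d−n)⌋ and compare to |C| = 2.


Plotkin bound M ≤ 6; given |C| = 2 ≤ bound (satisfied).

Check applicability: 2d = 6, n = 5.
2d − n = 1 > 0, so Plotkin applies.
Compute d/(2d−n) = 3/1 ≈ 3.0000.
⌊d/(2d−n)⌋ = 3.
Plotkin bound: M ≤ 2·3 = 6.
Given |C| = 2, check: satisfied.
This |C| is below the Plotkin bound.


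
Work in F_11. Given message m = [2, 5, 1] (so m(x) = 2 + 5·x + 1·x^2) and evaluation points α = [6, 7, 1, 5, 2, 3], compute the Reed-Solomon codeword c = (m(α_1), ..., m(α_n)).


c = [2, 9, 8, 8, 5, 4]

Message polynomial: m(x) = 2 + 5·x + 1·x^2 (mod 11).
For each evaluation point α_i, compute m(α_i) mod 11:
  α_1 = 6: Horner steps 1 → 0 → 2, so m(6) = 2.
  α_2 = 7: Horner steps 1 → 1 → 9, so m(7) = 9.
  α_3 = 1: Horner steps 1 → 6 → 8, so m(1) = 8.
  α_4 = 5: Horner steps 1 → 10 → 8, so m(5) = 8.
  α_5 = 2: Horner steps 1 → 7 → 5, so m(2) = 5.
  α_6 = 3: Horner steps 1 → 8 → 4, so m(3) = 4.
Codeword c = [2, 9, 8, 8, 5, 4] ∈ F_11^6.


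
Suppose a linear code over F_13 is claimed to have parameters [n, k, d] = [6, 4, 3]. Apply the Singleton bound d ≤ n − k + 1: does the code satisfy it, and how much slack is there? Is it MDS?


Singleton RHS = n − k + 1 = 3, slack = 0, bound satisfied, MDS.

Singleton bound: d ≤ n − k + 1.
Here n = 6, k = 4, so n − k + 1 = 3.
Given d = 3, check d ≤ 3: YES.
Slack = (n − k + 1) − d = 0.
The code is MDS (slack = 0).
Description: the claimed parameters are [6, 4, 3]_13; such a code would be MDS (meets Singleton bound).


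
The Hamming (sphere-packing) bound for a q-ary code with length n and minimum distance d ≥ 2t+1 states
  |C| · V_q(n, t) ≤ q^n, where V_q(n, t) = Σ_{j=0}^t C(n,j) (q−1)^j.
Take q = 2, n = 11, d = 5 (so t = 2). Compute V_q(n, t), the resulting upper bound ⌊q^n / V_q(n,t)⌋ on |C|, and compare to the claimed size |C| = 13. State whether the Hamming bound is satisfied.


V_q(n, t) = 67, q^n = 2048, Hamming bound = 30, |C| = 13 ≤ bound (satisfied).

Step 1: Compute V_q(n, t) = Σ_{j=0}^2 C(n, j) (q−1)^j.
  j = 0: C(11,0)·(1)^0 = 1·1 = 1.
  j = 1: C(11,1)·(1)^1 = 11·1 = 11.
  j = 2: C(11,2)·(1)^2 = 55·1 = 55.
  V_q(n, t) = 1 + 11 + 55 = 67.
Step 2: q^n = 2^11 = 2048.
Step 3: Hamming bound ⌊q^n / V_q(n,t)⌋ = ⌊2048/67⌋ = 30.
Step 4: Compare |C| = 13 to 30: satisfied.
The claimed |C| lies below the Hamming bound.


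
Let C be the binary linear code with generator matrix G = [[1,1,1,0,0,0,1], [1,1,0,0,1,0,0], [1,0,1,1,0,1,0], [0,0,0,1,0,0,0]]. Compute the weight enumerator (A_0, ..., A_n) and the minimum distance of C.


Weight distribution: A_0 = 1, A_1 = 1, A_3 = 4, A_4 = 7, A_5 = 3. Minimum distance d = 1.

Enumerate all 2^4 = 16 messages m ∈ F_2^4.
For each, compute codeword c = mG in F_2^7, then tally its weight.
  m = 0000 → c = 0000000, weight = 0.
  m = 1000 → c = 1110001, weight = 4.
  m = 0100 → c = 1100100, weight = 3.
  m = 1100 → c = 0010101, weight = 3.
  m = 0010 → c = 1011010, weight = 4.
  m = 1010 → c = 0101011, weight = 4.
  m = 0110 → c = 0111110, weight = 5.
  m = 1110 → c = 1001111, weight = 5.
  m = 0001 → c = 0001000, weight = 1.
  m = 1001 → c = 1111001, weight = 5.
  m = 0101 → c = 1101100, weight = 4.
  m = 1101 → c = 0011101, weight = 4.
  m = 0011 → c = 1010010, weight = 3.
  m = 1011 → c = 0100011, weight = 3.
  m = 0111 → c = 0110110, weight = 4.
  m = 1111 → c = 1000111, weight = 4.
Tally weights:
  weight 0: 1 codewords.
  weight 1: 1 codewords.
  weight 3: 4 codewords.
  weight 4: 7 codewords.
  weight 5: 3 codewords.
Minimum distance d = smallest w > 0 with A_w > 0 = 1.
Sanity: Σ A_w = 16 = 2^4 = 16 ✓.


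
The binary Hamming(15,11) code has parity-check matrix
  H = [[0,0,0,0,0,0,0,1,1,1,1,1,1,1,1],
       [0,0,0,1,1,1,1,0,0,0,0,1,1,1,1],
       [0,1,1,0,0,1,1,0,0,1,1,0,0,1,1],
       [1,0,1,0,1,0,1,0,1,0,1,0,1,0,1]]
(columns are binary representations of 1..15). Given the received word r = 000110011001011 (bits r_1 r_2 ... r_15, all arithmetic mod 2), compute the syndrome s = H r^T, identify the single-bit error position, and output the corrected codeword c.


s = (1, 1, 0, 1)^T, error position = 13, corrected codeword c = 000110011001111

Compute s = H r^T mod 2 one row at a time:
  s_1 = 1 + 1 + 0 + 0 + 1 + 0 + 1 + 1 = 5 ≡ 1 (mod 2).
  s_2 = 1 + 1 + 0 + 0 + 1 + 0 + 1 + 1 = 5 ≡ 1 (mod 2).
  s_3 = 0 + 0 + 0 + 0 + 0 + 0 + 1 + 1 = 2 ≡ 0 (mod 2).
  s_4 = 0 + 0 + 1 + 0 + 1 + 0 + 0 + 1 = 3 ≡ 1 (mod 2).
s = (1, 1, 0, 1)^T — this equals column 13 of H (binary 1101), so error is at position 13.
Correct: flip bit 13 of r = 000110011001011 to get c = 000110011001111.


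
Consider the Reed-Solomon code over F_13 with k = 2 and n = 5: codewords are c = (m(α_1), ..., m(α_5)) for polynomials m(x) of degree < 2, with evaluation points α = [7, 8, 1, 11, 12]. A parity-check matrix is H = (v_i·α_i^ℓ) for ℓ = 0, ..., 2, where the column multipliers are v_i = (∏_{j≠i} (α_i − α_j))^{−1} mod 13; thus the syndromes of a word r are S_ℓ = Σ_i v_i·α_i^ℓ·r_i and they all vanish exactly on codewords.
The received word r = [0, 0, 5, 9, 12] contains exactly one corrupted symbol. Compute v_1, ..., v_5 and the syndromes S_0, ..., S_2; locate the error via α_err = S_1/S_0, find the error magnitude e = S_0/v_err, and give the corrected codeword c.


S = (12, 6, 3), error at position 1, error magnitude e = 3, c = [10, 0, 5, 9, 12].

Step 1: column multipliers v_i = (∏_{j≠i}(α_i − α_j))^{−1} mod 13.
  i = 1 (α = 7): (7−8)(7−1)(7−11)(7−12) = (−1)·6·(−4)·(−5) = −120 ≡ 10, so v_1 = 10^{−1} = 4 (mod 13).
  i = 2 (α = 8): (8−7)(8−1)(8−11)(8−12) = 1·7·(−3)·(−4) = 84 ≡ 6, so v_2 = 6^{−1} = 11 (mod 13).
  i = 3 (α = 1): (1−7)(1−8)(1−11)(1−12) = (−6)·(−7)·(−10)·(−11) = 4620 ≡ 5, so v_3 = 5^{−1} = 8 (mod 13).
  i = 4 (α = 11): (11−7)(11−8)(11−1)(11−12) = 4·3·10·(−1) = −120 ≡ 10, so v_4 = 10^{−1} = 4 (mod 13).
  i = 5 (α = 12): (12−7)(12−8)(12−1)(12−11) = 5·4·11·1 = 220 ≡ 12, so v_5 = 12^{−1} = 12 (mod 13).
  v = [4, 11, 8, 4, 12].
Step 2: syndromes of r = [0, 0, 5, 9, 12] (all sums mod 13).
  S_0 = Σ v_i r_i = 4·0 + 11·0 + 8·5 + 4·9 + 12·12 = 220 ≡ 12.
  S_1 = Σ v_i α_i r_i = 4·7·0 + 11·8·0 + 8·1·5 + 4·11·9 + 12·12·12 = 2164 ≡ 6.
  α_i^2 mod 13 = [10, 12, 1, 4, 1].
  S_2 = Σ v_i α_i^2 r_i = 4·10·0 + 11·12·0 + 8·1·5 + 4·4·9 + 12·1·12 = 328 ≡ 3.
  S = (12, 6, 3) ≠ 0, so r is not a codeword (an error is present).
Step 3: locate the error. For a single error e at position i, S_ℓ = v_i·e·α_i^ℓ, so α_err = S_1/S_0.
  S_0^{−1} = 12^{−1} = 12 (mod 13), so α_err = 6·12 = 72 ≡ 7 = α_1. Error position i = 1.
  Consistency check: S_2/S_1 = 3·11 = 33 ≡ 7 = α_err ✓ (single-error assumption holds).
Step 4: error magnitude e = S_0/v_1 = S_0·∏_{j≠1}(α_1 − α_j) = 12·10 = 120 ≡ 3 (mod 13).
Step 5: correct position 1: c_1 = r_1 − e = 0 − 3 ≡ 10 (mod 13). Hence c = [10, 0, 5, 9, 12].
  Check: interpolating c through the α_i gives m(x) = 2 + 3·x (degree < 2) with m(α_i) = c_i for every i, so c is indeed a codeword.


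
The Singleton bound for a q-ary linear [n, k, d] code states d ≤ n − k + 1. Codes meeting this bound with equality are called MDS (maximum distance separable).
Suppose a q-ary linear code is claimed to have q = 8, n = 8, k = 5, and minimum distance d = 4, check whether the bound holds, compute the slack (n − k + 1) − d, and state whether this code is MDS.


Singleton RHS = n − k + 1 = 4, slack = 0, bound satisfied, MDS.

Singleton bound: d ≤ n − k + 1.
Here n = 8, k = 5, so n − k + 1 = 4.
Given d = 4, check d ≤ 4: YES.
Slack = (n − k + 1) − d = 0.
The code is MDS (slack = 0).
Description: the claimed parameters are [8, 5, 4]_8; such a code would be MDS (meets Singleton bound).


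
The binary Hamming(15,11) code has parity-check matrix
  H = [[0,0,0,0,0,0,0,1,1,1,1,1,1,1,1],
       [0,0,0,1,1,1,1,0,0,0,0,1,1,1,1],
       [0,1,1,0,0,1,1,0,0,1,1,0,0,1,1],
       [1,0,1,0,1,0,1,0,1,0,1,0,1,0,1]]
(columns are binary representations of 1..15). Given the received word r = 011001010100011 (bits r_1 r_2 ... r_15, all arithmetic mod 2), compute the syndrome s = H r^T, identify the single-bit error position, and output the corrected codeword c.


s = (0, 1, 0, 0)^T, error position = 4, corrected codeword c = 011101010100011

Compute s = H r^T mod 2 one row at a time:
  s_1 = 1 + 0 + 1 + 0 + 0 + 0 + 1 + 1 = 4 ≡ 0 (mod 2).
  s_2 = 0 + 0 + 1 + 0 + 0 + 0 + 1 + 1 = 3 ≡ 1 (mod 2).
  s_3 = 1 + 1 + 1 + 0 + 1 + 0 + 1 + 1 = 6 ≡ 0 (mod 2).
  s_4 = 0 + 1 + 0 + 0 + 0 + 0 + 0 + 1 = 2 ≡ 0 (mod 2).
s = (0, 1, 0, 0)^T — this equals column 4 of H (binary 0100), so error is at position 4.
Correct: flip bit 4 of r = 011001010100011 to get c = 011101010100011.


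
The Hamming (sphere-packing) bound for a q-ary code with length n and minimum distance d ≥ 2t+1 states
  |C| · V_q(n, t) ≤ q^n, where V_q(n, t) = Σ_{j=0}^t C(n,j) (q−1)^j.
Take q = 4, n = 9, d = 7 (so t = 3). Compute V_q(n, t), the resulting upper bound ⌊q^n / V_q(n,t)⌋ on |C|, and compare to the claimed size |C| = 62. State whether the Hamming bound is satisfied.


V_q(n, t) = 2620, q^n = 262144, Hamming bound = 100, |C| = 62 ≤ bound (satisfied).

Step 1: Compute V_q(n, t) = Σ_{j=0}^3 C(n, j) (q−1)^j.
  j = 0: C(9,0)·(3)^0 = 1·1 = 1.
  j = 1: C(9,1)·(3)^1 = 9·3 = 27.
  j = 2: C(9,2)·(3)^2 = 36·9 = 324.
  j = 3: C(9,3)·(3)^3 = 84·27 = 2268.
  V_q(n, t) = 1 + 27 + 324 + 2268 = 2620.
Step 2: q^n = 4^9 = 262144.
Step 3: Hamming bound ⌊q^n / V_q(n,t)⌋ = ⌊262144/2620⌋ = 100.
Step 4: Compare |C| = 62 to 100: satisfied.
The claimed |C| lies below the Hamming bound.


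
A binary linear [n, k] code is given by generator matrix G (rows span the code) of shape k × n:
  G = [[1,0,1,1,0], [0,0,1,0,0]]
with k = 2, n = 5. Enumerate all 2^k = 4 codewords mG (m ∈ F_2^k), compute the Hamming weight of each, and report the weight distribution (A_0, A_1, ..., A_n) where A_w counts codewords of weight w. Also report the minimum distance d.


Weight distribution: A_0 = 1, A_1 = 1, A_2 = 1, A_3 = 1. Minimum distance d = 1.

Enumerate all 2^2 = 4 messages m ∈ F_2^2.
For each, compute codeword c = mG in F_2^5, then tally its weight.
  m = 00 → c = 00000, weight = 0.
  m = 10 → c = 10110, weight = 3.
  m = 01 → c = 00100, weight = 1.
  m = 11 → c = 10010, weight = 2.
Tally weights:
  weight 0: 1 codewords.
  weight 1: 1 codewords.
  weight 2: 1 codewords.
  weight 3: 1 codewords.
Minimum distance d = smallest w > 0 with A_w > 0 = 1.
Sanity: Σ A_w = 4 = 2^2 = 4 ✓.


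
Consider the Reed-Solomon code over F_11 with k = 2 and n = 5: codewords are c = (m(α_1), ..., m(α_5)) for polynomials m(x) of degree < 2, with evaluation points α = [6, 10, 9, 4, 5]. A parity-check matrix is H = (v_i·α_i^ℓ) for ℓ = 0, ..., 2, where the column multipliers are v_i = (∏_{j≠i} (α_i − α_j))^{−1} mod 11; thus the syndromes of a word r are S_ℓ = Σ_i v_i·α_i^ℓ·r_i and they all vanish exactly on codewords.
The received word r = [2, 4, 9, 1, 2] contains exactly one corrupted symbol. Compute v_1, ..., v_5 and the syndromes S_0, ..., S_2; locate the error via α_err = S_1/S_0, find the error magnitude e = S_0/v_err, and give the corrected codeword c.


S = (3, 4, 9), error at position 5, error magnitude e = 6, c = [2, 4, 9, 1, 7].

Step 1: column multipliers v_i = (∏_{j≠i}(α_i − α_j))^{−1} mod 11.
  i = 1 (α = 6): (6−10)(6−9)(6−4)(6−5) = (−4)·(−3)·2·1 = 24 ≡ 2, so v_1 = 2^{−1} = 6 (mod 11).
  i = 2 (α = 10): (10−6)(10−9)(10−4)(10−5) = 4·1·6·5 = 120 ≡ 10, so v_2 = 10^{−1} = 10 (mod 11).
  i = 3 (α = 9): (9−6)(9−10)(9−4)(9−5) = 3·(−1)·5·4 = −60 ≡ 6, so v_3 = 6^{−1} = 2 (mod 11).
  i = 4 (α = 4): (4−6)(4−10)(4−9)(4−5) = (−2)·(−6)·(−5)·(−1) = 60 ≡ 5, so v_4 = 5^{−1} = 9 (mod 11).
  i = 5 (α = 5): (5−6)(5−10)(5−9)(5−4) = (−1)·(−5)·(−4)·1 = −20 ≡ 2, so v_5 = 2^{−1} = 6 (mod 11).
  v = [6, 10, 2, 9, 6].
Step 2: syndromes of r = [2, 4, 9, 1, 2] (all sums mod 11).
  S_0 = Σ v_i r_i = 6·2 + 10·4 + 2·9 + 9·1 + 6·2 = 91 ≡ 3.
  S_1 = Σ v_i α_i r_i = 6·6·2 + 10·10·4 + 2·9·9 + 9·4·1 + 6·5·2 = 730 ≡ 4.
  α_i^2 mod 11 = [3, 1, 4, 5, 3].
  S_2 = Σ v_i α_i^2 r_i = 6·3·2 + 10·1·4 + 2·4·9 + 9·5·1 + 6·3·2 = 229 ≡ 9.
  S = (3, 4, 9) ≠ 0, so r is not a codeword (an error is present).
Step 3: locate the error. For a single error e at position i, S_ℓ = v_i·e·α_i^ℓ, so α_err = S_1/S_0.
  S_0^{−1} = 3^{−1} = 4 (mod 11), so α_err = 4·4 = 16 ≡ 5 = α_5. Error position i = 5.
  Consistency check: S_2/S_1 = 9·3 = 27 ≡ 5 = α_err ✓ (single-error assumption holds).
Step 4: error magnitude e = S_0/v_5 = S_0·∏_{j≠5}(α_5 − α_j) = 3·2 = 6 ≡ 6 (mod 11).
Step 5: correct position 5: c_5 = r_5 − e = 2 − 6 ≡ 7 (mod 11). Hence c = [2, 4, 9, 1, 7].
  Check: interpolating c through the α_i gives m(x) = 10 + 6·x (degree < 2) with m(α_i) = c_i for every i, so c is indeed a codeword.


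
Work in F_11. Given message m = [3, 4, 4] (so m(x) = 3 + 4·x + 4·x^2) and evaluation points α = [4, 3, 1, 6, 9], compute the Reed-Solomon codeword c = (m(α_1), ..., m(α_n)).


c = [6, 7, 0, 6, 0]

Message polynomial: m(x) = 3 + 4·x + 4·x^2 (mod 11).
For each evaluation point α_i, compute m(α_i) mod 11:
  α_1 = 4: Horner steps 4 → 9 → 6, so m(4) = 6.
  α_2 = 3: Horner steps 4 → 5 → 7, so m(3) = 7.
  α_3 = 1: Horner steps 4 → 8 → 0, so m(1) = 0.
  α_4 = 6: Horner steps 4 → 6 → 6, so m(6) = 6.
  α_5 = 9: Horner steps 4 → 7 → 0, so m(9) = 0.
Codeword c = [6, 7, 0, 6, 0] ∈ F_11^5.


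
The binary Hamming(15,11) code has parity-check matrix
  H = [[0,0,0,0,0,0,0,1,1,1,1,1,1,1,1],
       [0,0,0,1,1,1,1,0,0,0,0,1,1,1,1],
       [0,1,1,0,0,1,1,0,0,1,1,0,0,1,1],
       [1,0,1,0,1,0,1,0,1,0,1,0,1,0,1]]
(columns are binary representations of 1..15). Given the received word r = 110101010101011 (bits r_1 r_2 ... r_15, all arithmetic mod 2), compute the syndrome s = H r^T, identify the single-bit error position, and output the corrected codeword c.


s = (1, 1, 1, 0)^T, error position = 14, corrected codeword c = 110101010101001

Compute s = H r^T mod 2 one row at a time:
  s_1 = 1 + 0 + 1 + 0 + 1 + 0 + 1 + 1 = 5 ≡ 1 (mod 2).
  s_2 = 1 + 0 + 1 + 0 + 1 + 0 + 1 + 1 = 5 ≡ 1 (mod 2).
  s_3 = 1 + 0 + 1 + 0 + 1 + 0 + 1 + 1 = 5 ≡ 1 (mod 2).
  s_4 = 1 + 0 + 0 + 0 + 0 + 0 + 0 + 1 = 2 ≡ 0 (mod 2).
s = (1, 1, 1, 0)^T — this equals column 14 of H (binary 1110), so error is at position 14.
Correct: flip bit 14 of r = 110101010101011 to get c = 110101010101001.


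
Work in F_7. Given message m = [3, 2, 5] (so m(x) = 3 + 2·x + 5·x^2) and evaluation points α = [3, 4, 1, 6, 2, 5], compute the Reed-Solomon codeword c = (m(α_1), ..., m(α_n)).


c = [5, 0, 3, 6, 6, 5]

Message polynomial: m(x) = 3 + 2·x + 5·x^2 (mod 7).
For each evaluation point α_i, compute m(α_i) mod 7:
  α_1 = 3: Horner steps 5 → 3 → 5, so m(3) = 5.
  α_2 = 4: Horner steps 5 → 1 → 0, so m(4) = 0.
  α_3 = 1: Horner steps 5 → 0 → 3, so m(1) = 3.
  α_4 = 6: Horner steps 5 → 4 → 6, so m(6) = 6.
  α_5 = 2: Horner steps 5 → 5 → 6, so m(2) = 6.
  α_6 = 5: Horner steps 5 → 6 → 5, so m(5) = 5.
Codeword c = [5, 0, 3, 6, 6, 5] ∈ F_7^6.


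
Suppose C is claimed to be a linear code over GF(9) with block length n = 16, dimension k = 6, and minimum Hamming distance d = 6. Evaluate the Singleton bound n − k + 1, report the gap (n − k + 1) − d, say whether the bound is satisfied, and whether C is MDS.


Singleton RHS = n − k + 1 = 11, slack = 5, bound satisfied, not MDS.

Singleton bound: d ≤ n − k + 1.
Here n = 16, k = 6, so n − k + 1 = 11.
Given d = 6, check d ≤ 11: YES.
Slack = (n − k + 1) − d = 5.
The code is NOT MDS (slack = 5 > 0).
Description: the claimed parameters are [16, 6, 6]_9; such a code would be non-MDS.


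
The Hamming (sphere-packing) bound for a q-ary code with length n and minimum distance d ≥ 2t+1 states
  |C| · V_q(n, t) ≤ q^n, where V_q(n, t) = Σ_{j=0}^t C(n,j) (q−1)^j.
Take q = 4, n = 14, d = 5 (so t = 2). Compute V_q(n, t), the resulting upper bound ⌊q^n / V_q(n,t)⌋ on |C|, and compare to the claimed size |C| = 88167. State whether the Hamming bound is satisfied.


V_q(n, t) = 862, q^n = 268435456, Hamming bound = 311410, |C| = 88167 ≤ bound (satisfied).

Step 1: Compute V_q(n, t) = Σ_{j=0}^2 C(n, j) (q−1)^j.
  j = 0: C(14,0)·(3)^0 = 1·1 = 1.
  j = 1: C(14,1)·(3)^1 = 14·3 = 42.
  j = 2: C(14,2)·(3)^2 = 91·9 = 819.
  V_q(n, t) = 1 + 42 + 819 = 862.
Step 2: q^n = 4^14 = 268435456.
Step 3: Hamming bound ⌊q^n / V_q(n,t)⌋ = ⌊268435456/862⌋ = 311410.
Step 4: Compare |C| = 88167 to 311410: satisfied.
The claimed |C| lies below the Hamming bound.


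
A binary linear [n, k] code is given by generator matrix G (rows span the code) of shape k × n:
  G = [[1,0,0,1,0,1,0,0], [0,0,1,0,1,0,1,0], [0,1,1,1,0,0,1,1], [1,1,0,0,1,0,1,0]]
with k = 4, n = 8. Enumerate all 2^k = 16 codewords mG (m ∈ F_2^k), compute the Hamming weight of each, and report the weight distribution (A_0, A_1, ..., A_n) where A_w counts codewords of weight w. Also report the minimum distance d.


Weight distribution: A_0 = 1, A_3 = 4, A_4 = 5, A_5 = 4, A_6 = 2. Minimum distance d = 3.

Enumerate all 2^4 = 16 messages m ∈ F_2^4.
For each, compute codeword c = mG in F_2^8, then tally its weight.
  m = 0000 → c = 00000000, weight = 0.
  m = 1000 → c = 10010100, weight = 3.
  m = 0100 → c = 00101010, weight = 3.
  m = 1100 → c = 10111110, weight = 6.
  m = 0010 → c = 01110011, weight = 5.
  m = 1010 → c = 11100111, weight = 6.
  m = 0110 → c = 01011001, weight = 4.
  m = 1110 → c = 11001101, weight = 5.
  m = 0001 → c = 11001010, weight = 4.
  m = 1001 → c = 01011110, weight = 5.
  m = 0101 → c = 11100000, weight = 3.
  m = 1101 → c = 01110100, weight = 4.
  m = 0011 → c = 10111001, weight = 5.
  m = 1011 → c = 00101101, weight = 4.
  m = 0111 → c = 10010011, weight = 4.
  m = 1111 → c = 00000111, weight = 3.
Tally weights:
  weight 0: 1 codewords.
  weight 3: 4 codewords.
  weight 4: 5 codewords.
  weight 5: 4 codewords.
  weight 6: 2 codewords.
Minimum distance d = smallest w > 0 with A_w > 0 = 3.
Sanity: Σ A_w = 16 = 2^4 = 16 ✓.


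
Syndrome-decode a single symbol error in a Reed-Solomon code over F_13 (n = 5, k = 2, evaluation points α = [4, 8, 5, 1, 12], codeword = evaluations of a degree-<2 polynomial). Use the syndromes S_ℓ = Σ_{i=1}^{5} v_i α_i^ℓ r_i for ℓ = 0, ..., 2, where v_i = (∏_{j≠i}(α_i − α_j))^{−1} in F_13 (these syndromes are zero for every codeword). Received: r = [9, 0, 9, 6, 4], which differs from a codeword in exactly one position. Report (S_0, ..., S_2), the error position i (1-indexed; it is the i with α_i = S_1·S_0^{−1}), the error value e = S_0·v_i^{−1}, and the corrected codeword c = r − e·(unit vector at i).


S = (2, 10, 11), error at position 3, error magnitude e = 12, c = [9, 0, 10, 6, 4].

Step 1: column multipliers v_i = (∏_{j≠i}(α_i − α_j))^{−1} mod 13.
  i = 1 (α = 4): (4−8)(4−5)(4−1)(4−12) = (−4)·(−1)·3·(−8) = −96 ≡ 8, so v_1 = 8^{−1} = 5 (mod 13).
  i = 2 (α = 8): (8−4)(8−5)(8−1)(8−12) = 4·3·7·(−4) = −336 ≡ 2, so v_2 = 2^{−1} = 7 (mod 13).
  i = 3 (α = 5): (5−4)(5−8)(5−1)(5−12) = 1·(−3)·4·(−7) = 84 ≡ 6, so v_3 = 6^{−1} = 11 (mod 13).
  i = 4 (α = 1): (1−4)(1−8)(1−5)(1−12) = (−3)·(−7)·(−4)·(−11) = 924 ≡ 1, so v_4 = 1^{−1} = 1 (mod 13).
  i = 5 (α = 12): (12−4)(12−8)(12−5)(12−1) = 8·4·7·11 = 2464 ≡ 7, so v_5 = 7^{−1} = 2 (mod 13).
  v = [5, 7, 11, 1, 2].
Step 2: syndromes of r = [9, 0, 9, 6, 4] (all sums mod 13).
  S_0 = Σ v_i r_i = 5·9 + 7·0 + 11·9 + 1·6 + 2·4 = 158 ≡ 2.
  S_1 = Σ v_i α_i r_i = 5·4·9 + 7·8·0 + 11·5·9 + 1·1·6 + 2·12·4 = 777 ≡ 10.
  α_i^2 mod 13 = [3, 12, 12, 1, 1].
  S_2 = Σ v_i α_i^2 r_i = 5·3·9 + 7·12·0 + 11·12·9 + 1·1·6 + 2·1·4 = 1337 ≡ 11.
  S = (2, 10, 11) ≠ 0, so r is not a codeword (an error is present).
Step 3: locate the error. For a single error e at position i, S_ℓ = v_i·e·α_i^ℓ, so α_err = S_1/S_0.
  S_0^{−1} = 2^{−1} = 7 (mod 13), so α_err = 10·7 = 70 ≡ 5 = α_3. Error position i = 3.
  Consistency check: S_2/S_1 = 11·4 = 44 ≡ 5 = α_err ✓ (single-error assumption holds).
Step 4: error magnitude e = S_0/v_3 = S_0·∏_{j≠3}(α_3 − α_j) = 2·6 = 12 ≡ 12 (mod 13).
Step 5: correct position 3: c_3 = r_3 − e = 9 − 12 ≡ 10 (mod 13). Hence c = [9, 0, 10, 6, 4].
  Check: interpolating c through the α_i gives m(x) = 5 + 1·x (degree < 2) with m(α_i) = c_i for every i, so c is indeed a codeword.


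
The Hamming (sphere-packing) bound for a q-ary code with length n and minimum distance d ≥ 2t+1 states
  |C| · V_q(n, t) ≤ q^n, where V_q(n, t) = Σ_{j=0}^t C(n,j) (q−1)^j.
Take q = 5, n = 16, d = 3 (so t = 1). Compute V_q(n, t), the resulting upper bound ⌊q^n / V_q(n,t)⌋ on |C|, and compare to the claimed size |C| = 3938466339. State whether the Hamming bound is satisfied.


V_q(n, t) = 65, q^n = 152587890625, Hamming bound = 2347506009, |C| = 3938466339 > bound (violated).

Step 1: Compute V_q(n, t) = Σ_{j=0}^1 C(n, j) (q−1)^j.
  j = 0: C(16,0)·(4)^0 = 1·1 = 1.
  j = 1: C(16,1)·(4)^1 = 16·4 = 64.
  V_q(n, t) = 1 + 64 = 65.
Step 2: q^n = 5^16 = 152587890625.
Step 3: Hamming bound ⌊q^n / V_q(n,t)⌋ = ⌊152587890625/65⌋ = 2347506009.
Step 4: Compare |C| = 3938466339 to 2347506009: violated.
The claimed |C| lies above the Hamming bound, so no 5-ary code of length 16 with d ≥ 3 can have 3938466339 codewords.


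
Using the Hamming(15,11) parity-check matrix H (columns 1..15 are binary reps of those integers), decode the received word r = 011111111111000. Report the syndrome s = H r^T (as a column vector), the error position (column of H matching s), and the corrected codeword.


s = (1, 1, 0, 1)^T, error position = 13, corrected codeword c = 011111111111100

Compute s = H r^T mod 2 one row at a time:
  s_1 = 1 + 1 + 1 + 1 + 1 + 0 + 0 + 0 = 5 ≡ 1 (mod 2).
  s_2 = 1 + 1 + 1 + 1 + 1 + 0 + 0 + 0 = 5 ≡ 1 (mod 2).
  s_3 = 1 + 1 + 1 + 1 + 1 + 1 + 0 + 0 = 6 ≡ 0 (mod 2).
  s_4 = 0 + 1 + 1 + 1 + 1 + 1 + 0 + 0 = 5 ≡ 1 (mod 2).
s = (1, 1, 0, 1)^T — this equals column 13 of H (binary 1101), so error is at position 13.
Correct: flip bit 13 of r = 011111111111000 to get c = 011111111111100.


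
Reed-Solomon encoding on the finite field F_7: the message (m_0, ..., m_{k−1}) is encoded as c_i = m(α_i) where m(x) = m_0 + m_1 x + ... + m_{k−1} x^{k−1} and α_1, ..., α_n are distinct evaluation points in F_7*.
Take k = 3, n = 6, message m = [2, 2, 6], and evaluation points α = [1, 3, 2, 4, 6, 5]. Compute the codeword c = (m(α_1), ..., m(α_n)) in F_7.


c = [3, 6, 2, 1, 6, 1]

Message polynomial: m(x) = 2 + 2·x + 6·x^2 (mod 7).
For each evaluation point α_i, compute m(α_i) mod 7:
  α_1 = 1: Horner steps 6 → 1 → 3, so m(1) = 3.
  α_2 = 3: Horner steps 6 → 6 → 6, so m(3) = 6.
  α_3 = 2: Horner steps 6 → 0 → 2, so m(2) = 2.
  α_4 = 4: Horner steps 6 → 5 → 1, so m(4) = 1.
  α_5 = 6: Horner steps 6 → 3 → 6, so m(6) = 6.
  α_6 = 5: Horner steps 6 → 4 → 1, so m(5) = 1.
Codeword c = [3, 6, 2, 1, 6, 1] ∈ F_7^6.


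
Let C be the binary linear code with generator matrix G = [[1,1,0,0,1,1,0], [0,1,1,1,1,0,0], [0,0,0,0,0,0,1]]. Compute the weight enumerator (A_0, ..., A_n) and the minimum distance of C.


Weight distribution: A_0 = 1, A_1 = 1, A_4 = 3, A_5 = 3. Minimum distance d = 1.

Enumerate all 2^3 = 8 messages m ∈ F_2^3.
For each, compute codeword c = mG in F_2^7, then tally its weight.
  m = 000 → c = 0000000, weight = 0.
  m = 100 → c = 1100110, weight = 4.
  m = 010 → c = 0111100, weight = 4.
  m = 110 → c = 1011010, weight = 4.
  m = 001 → c = 0000001, weight = 1.
  m = 101 → c = 1100111, weight = 5.
  m = 011 → c = 0111101, weight = 5.
  m = 111 → c = 1011011, weight = 5.
Tally weights:
  weight 0: 1 codewords.
  weight 1: 1 codewords.
  weight 4: 3 codewords.
  weight 5: 3 codewords.
Minimum distance d = smallest w > 0 with A_w > 0 = 1.
Sanity: Σ A_w = 8 = 2^3 = 8 ✓.


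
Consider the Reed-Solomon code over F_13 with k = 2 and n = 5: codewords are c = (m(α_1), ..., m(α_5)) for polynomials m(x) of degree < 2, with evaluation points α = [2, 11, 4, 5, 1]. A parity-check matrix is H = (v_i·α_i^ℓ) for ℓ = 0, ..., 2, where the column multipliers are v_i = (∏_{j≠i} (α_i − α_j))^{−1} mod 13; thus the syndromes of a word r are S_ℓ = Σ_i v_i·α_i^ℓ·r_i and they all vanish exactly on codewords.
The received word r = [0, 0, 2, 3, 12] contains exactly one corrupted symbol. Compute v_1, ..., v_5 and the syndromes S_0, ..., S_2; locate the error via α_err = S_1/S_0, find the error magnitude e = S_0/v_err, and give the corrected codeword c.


S = (3, 7, 12), error at position 2, error magnitude e = 4, c = [0, 9, 2, 3, 12].

Step 1: column multipliers v_i = (∏_{j≠i}(α_i − α_j))^{−1} mod 13.
  i = 1 (α = 2): (2−11)(2−4)(2−5)(2−1) = (−9)·(−2)·(−3)·1 = −54 ≡ 11, so v_1 = 11^{−1} = 6 (mod 13).
  i = 2 (α = 11): (11−2)(11−4)(11−5)(11−1) = 9·7·6·10 = 3780 ≡ 10, so v_2 = 10^{−1} = 4 (mod 13).
  i = 3 (α = 4): (4−2)(4−11)(4−5)(4−1) = 2·(−7)·(−1)·3 = 42 ≡ 3, so v_3 = 3^{−1} = 9 (mod 13).
  i = 4 (α = 5): (5−2)(5−11)(5−4)(5−1) = 3·(−6)·1·4 = −72 ≡ 6, so v_4 = 6^{−1} = 11 (mod 13).
  i = 5 (α = 1): (1−2)(1−11)(1−4)(1−5) = (−1)·(−10)·(−3)·(−4) = 120 ≡ 3, so v_5 = 3^{−1} = 9 (mod 13).
  v = [6, 4, 9, 11, 9].
Step 2: syndromes of r = [0, 0, 2, 3, 12] (all sums mod 13).
  S_0 = Σ v_i r_i = 6·0 + 4·0 + 9·2 + 11·3 + 9·12 = 159 ≡ 3.
  S_1 = Σ v_i α_i r_i = 6·2·0 + 4·11·0 + 9·4·2 + 11·5·3 + 9·1·12 = 345 ≡ 7.
  α_i^2 mod 13 = [4, 4, 3, 12, 1].
  S_2 = Σ v_i α_i^2 r_i = 6·4·0 + 4·4·0 + 9·3·2 + 11·12·3 + 9·1·12 = 558 ≡ 12.
  S = (3, 7, 12) ≠ 0, so r is not a codeword (an error is present).
Step 3: locate the error. For a single error e at position i, S_ℓ = v_i·e·α_i^ℓ, so α_err = S_1/S_0.
  S_0^{−1} = 3^{−1} = 9 (mod 13), so α_err = 7·9 = 63 ≡ 11 = α_2. Error position i = 2.
  Consistency check: S_2/S_1 = 12·2 = 24 ≡ 11 = α_err ✓ (single-error assumption holds).
Step 4: error magnitude e = S_0/v_2 = S_0·∏_{j≠2}(α_2 − α_j) = 3·10 = 30 ≡ 4 (mod 13).
Step 5: correct position 2: c_2 = r_2 − e = 0 − 4 ≡ 9 (mod 13). Hence c = [0, 9, 2, 3, 12].
  Check: interpolating c through the α_i gives m(x) = 11 + 1·x (degree < 2) with m(α_i) = c_i for every i, so c is indeed a codeword.
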